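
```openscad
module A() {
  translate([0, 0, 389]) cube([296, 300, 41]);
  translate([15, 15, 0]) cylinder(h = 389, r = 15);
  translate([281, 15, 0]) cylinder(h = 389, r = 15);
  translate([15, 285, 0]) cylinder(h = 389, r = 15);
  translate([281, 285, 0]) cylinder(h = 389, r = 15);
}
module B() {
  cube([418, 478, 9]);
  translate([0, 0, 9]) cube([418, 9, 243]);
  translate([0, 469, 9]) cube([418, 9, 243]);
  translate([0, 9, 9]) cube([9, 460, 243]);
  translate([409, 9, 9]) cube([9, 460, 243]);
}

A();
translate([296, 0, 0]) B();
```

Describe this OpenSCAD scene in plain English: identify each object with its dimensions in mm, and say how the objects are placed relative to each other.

A is a simple wooden stool: a rectangular seat 296 mm (x) by 300 mm (y), 41 mm thick, top face at z = 430 mm, on four round legs, each 30 mm in diameter. The legs rest on z = 0, each leg's axis is inset half a diameter from the nearest pair of seat edges (so the leg's bounding box is flush with the corner).

B is an open-topped rectangular box: outside dimensions 418×478×252 mm, with a uniform wall and base thickness of 9 mm. The base is a full 418×478 slab on the floor; four walls sit on top of the base. The front and back walls (the −y and +y sides) span the full width; the two side walls fit between them.

The open box is against the stool's +x side, with their −y faces flush.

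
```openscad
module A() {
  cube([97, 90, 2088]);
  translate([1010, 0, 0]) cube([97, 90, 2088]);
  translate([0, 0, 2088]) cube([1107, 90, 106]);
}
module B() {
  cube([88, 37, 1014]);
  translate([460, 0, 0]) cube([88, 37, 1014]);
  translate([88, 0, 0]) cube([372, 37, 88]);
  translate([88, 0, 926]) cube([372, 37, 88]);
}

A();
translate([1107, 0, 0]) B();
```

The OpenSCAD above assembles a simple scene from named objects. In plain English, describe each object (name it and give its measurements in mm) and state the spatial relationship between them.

A is a door frame. The clear opening is 913 mm wide and 2088 mm high. Two 97 mm wide jambs, 90 mm deep, stand either side of the opening from the floor to the top of the opening. A 106 mm thick head sits across the top of both jambs, spanning the full outside width of the frame.

B is a rectangular picture frame lying in the x–z plane (depth along y). The opening is 372 mm wide (x) by 838 mm tall (z), surrounded by a border 88 mm wide on all four sides. The frame is 37 mm deep and is made of two full-height vertical stiles with two horizontal rails fitted between them.

The picture frame is against the door frame's +x side, with their −y faces flush.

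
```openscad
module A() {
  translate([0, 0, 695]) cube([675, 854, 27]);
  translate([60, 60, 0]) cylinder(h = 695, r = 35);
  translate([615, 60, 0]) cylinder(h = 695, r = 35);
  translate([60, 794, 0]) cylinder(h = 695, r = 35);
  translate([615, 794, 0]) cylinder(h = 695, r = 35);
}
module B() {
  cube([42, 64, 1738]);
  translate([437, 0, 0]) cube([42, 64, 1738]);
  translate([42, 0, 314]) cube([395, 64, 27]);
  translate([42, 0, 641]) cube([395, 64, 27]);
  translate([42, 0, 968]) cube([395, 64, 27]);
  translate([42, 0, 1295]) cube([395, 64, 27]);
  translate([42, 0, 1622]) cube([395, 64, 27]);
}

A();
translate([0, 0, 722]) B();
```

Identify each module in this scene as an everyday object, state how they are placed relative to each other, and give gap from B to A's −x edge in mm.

A is a table. B is a ladder. The ladder is on top of the table. The gap from the ladder to the table's −x edge is 0 mm.

The ladder's min-x is at 0; the table's min-x is 0; gap = 0 mm.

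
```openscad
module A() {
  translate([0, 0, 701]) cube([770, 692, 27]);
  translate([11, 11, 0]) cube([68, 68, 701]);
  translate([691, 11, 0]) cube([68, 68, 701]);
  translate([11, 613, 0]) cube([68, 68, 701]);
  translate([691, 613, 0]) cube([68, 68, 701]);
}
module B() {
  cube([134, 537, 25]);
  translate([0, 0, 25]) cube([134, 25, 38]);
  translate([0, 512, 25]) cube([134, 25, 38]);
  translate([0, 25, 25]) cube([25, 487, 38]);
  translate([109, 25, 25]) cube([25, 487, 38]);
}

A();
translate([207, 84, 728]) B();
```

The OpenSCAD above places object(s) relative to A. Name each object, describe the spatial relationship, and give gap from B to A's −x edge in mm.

The open box's min-x is at 207; the table's min-x is 0; gap = 207 mm.

A is a table. B is an open box. The open box is on top of the table. The gap from the open box to the table's −x edge is 207 mm.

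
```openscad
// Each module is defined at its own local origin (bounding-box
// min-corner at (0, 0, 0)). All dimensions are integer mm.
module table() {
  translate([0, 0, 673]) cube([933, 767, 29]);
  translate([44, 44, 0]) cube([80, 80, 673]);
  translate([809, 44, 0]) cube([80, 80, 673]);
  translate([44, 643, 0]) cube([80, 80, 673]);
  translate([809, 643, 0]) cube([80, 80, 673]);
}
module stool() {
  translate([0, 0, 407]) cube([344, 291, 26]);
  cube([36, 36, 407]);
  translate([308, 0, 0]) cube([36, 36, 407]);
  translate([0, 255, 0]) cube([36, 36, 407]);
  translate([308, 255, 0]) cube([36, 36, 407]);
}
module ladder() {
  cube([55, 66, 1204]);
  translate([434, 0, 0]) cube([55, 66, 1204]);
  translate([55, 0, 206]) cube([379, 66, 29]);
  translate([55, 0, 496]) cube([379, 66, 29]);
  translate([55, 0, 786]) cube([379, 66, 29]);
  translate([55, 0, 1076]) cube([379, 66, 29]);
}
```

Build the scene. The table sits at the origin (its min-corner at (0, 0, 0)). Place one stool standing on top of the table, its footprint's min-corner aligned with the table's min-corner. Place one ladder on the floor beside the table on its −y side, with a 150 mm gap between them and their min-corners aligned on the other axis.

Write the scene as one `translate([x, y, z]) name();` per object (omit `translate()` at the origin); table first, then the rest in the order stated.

table();
translate([0, 0, 702]) stool();
translate([0, -216, 0]) ladder();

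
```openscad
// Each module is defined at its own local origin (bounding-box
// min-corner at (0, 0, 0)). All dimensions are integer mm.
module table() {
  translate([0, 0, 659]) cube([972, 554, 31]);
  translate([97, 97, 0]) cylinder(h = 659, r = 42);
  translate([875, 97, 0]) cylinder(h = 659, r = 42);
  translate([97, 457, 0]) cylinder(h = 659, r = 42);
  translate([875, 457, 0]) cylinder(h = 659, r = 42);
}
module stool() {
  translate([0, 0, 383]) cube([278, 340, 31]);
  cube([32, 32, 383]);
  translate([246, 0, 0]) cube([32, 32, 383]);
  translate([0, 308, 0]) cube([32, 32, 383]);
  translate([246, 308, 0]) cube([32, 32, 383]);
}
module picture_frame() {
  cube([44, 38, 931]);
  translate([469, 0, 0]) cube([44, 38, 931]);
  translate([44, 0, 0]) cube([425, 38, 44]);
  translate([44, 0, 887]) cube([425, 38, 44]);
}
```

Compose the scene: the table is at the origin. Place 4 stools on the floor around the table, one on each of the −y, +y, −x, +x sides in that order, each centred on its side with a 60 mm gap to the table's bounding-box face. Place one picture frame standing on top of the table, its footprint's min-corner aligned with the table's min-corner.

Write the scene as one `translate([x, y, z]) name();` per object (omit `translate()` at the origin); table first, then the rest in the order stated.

table();
translate([347, -400, 0]) stool();
translate([347, 614, 0]) stool();
translate([-338, 107, 0]) stool();
translate([1032, 107, 0]) stool();
translate([0, 0, 690]) picture_frame();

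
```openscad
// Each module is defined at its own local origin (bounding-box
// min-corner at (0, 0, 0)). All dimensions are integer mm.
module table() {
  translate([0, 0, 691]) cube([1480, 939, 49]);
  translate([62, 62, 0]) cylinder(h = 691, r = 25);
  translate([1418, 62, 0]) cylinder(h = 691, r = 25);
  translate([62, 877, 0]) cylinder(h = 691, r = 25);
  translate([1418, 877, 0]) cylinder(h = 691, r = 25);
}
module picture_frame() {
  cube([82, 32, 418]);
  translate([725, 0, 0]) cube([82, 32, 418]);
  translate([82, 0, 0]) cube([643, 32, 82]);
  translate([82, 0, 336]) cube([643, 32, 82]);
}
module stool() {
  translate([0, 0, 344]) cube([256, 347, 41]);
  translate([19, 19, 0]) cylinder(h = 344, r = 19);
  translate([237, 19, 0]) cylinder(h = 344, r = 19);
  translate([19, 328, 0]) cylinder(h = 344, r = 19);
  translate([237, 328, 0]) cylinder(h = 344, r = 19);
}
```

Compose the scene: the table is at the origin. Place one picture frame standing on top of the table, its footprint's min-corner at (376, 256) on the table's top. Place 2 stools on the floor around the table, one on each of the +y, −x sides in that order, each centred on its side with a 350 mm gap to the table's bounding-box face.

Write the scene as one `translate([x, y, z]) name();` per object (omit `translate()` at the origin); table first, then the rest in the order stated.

table();
translate([376, 256, 740]) picture_frame();
translate([612, 1289, 0]) stool();
translate([-606, 296, 0]) stool();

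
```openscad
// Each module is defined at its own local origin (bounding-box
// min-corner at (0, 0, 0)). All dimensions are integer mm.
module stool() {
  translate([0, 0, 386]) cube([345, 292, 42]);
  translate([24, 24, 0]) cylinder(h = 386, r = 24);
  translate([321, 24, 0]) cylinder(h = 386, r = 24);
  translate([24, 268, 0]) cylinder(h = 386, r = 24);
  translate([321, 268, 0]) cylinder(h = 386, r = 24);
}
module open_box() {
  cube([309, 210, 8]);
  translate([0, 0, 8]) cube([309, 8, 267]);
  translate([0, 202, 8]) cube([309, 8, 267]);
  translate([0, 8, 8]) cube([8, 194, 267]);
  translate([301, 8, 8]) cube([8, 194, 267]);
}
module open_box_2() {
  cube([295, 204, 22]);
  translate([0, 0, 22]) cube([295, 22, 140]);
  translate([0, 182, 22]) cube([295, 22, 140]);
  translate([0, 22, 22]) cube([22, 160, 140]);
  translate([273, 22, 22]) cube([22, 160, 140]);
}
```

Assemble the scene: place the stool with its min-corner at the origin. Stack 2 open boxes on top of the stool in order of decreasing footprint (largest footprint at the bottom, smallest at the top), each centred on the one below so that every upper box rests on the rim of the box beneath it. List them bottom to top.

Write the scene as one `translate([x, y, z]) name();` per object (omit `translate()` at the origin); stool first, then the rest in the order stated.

stool();
translate([18, 41, 428]) open_box();
translate([25, 44, 703]) open_box_2();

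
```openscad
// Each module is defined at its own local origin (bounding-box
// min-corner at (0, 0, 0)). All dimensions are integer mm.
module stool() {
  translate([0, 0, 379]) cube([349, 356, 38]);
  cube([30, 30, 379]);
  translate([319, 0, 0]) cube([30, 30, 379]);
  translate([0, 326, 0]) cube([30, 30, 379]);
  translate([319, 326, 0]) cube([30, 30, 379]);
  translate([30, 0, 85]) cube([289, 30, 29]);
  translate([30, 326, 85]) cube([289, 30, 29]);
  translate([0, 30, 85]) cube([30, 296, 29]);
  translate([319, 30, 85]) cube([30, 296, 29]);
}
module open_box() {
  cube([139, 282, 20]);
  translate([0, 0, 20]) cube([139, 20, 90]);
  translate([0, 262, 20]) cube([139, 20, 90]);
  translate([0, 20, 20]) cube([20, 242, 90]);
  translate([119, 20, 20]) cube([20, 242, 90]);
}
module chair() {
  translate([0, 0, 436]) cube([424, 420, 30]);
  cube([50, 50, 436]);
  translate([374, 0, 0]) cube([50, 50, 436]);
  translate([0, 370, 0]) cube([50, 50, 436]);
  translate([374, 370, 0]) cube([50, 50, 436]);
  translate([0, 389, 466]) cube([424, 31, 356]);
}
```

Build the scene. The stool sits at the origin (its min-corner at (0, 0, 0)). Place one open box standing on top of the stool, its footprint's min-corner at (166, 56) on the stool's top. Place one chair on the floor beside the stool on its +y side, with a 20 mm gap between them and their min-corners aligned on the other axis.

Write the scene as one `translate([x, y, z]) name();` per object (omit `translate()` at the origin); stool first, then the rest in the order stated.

stool();
translate([166, 56, 417]) open_box();
translate([0, 376, 0]) chair();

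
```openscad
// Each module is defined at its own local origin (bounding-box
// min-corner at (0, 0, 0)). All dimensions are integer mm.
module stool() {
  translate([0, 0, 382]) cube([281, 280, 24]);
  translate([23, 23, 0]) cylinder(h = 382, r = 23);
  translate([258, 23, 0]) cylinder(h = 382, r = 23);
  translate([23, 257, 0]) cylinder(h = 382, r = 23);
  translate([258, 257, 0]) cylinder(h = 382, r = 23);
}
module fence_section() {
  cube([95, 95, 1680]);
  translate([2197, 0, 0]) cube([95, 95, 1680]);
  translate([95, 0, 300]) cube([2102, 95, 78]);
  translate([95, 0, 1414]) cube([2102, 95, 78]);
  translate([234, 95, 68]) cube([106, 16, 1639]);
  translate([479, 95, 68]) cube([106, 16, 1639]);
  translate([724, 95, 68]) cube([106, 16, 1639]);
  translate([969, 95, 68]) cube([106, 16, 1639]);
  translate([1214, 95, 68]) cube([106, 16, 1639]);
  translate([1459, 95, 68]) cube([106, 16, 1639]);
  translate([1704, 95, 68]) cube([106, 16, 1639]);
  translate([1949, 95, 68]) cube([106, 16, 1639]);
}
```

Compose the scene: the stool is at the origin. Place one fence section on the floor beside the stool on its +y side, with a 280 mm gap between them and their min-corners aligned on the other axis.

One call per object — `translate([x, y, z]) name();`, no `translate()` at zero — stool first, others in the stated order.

stool();
translate([0, 560, 0]) fence_section();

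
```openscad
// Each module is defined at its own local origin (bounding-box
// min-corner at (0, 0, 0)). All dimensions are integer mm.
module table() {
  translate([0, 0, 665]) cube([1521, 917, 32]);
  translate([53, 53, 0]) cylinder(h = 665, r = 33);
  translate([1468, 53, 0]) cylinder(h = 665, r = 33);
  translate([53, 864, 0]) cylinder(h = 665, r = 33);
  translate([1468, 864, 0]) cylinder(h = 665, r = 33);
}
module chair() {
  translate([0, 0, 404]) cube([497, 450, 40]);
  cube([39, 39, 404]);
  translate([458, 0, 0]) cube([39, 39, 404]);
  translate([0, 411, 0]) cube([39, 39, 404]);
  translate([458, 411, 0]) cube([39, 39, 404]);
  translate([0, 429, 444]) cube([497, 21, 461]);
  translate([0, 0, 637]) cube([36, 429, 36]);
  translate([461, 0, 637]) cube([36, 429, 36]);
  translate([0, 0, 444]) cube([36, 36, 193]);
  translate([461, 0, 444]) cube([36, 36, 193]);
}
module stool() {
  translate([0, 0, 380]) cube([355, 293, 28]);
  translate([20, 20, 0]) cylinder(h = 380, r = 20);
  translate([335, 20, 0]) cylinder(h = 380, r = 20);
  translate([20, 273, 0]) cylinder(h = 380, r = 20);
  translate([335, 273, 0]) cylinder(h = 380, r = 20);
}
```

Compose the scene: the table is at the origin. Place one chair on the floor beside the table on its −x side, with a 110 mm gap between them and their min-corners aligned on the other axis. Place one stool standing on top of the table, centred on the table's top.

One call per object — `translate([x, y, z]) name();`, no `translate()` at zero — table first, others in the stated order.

table();
translate([-607, 0, 0]) chair();
translate([583, 312, 697]) stool();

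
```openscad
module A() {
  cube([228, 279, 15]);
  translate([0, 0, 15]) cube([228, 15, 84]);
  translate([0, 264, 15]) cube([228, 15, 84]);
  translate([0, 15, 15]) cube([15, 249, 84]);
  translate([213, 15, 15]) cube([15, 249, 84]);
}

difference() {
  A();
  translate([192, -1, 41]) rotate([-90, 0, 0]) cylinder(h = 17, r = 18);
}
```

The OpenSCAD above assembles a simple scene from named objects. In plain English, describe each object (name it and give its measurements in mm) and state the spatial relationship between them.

A is an open storage box with external size 228×279×99 mm and wall thickness 15 mm (the base is also 15 mm thick). The base covers the whole footprint; the four walls stand on the base, with the y-facing walls full-width and the x-facing walls fitting between their inner faces.

The open box has a circular hole of radius 18 mm through its front wall, centred at (x = 192, z = 41).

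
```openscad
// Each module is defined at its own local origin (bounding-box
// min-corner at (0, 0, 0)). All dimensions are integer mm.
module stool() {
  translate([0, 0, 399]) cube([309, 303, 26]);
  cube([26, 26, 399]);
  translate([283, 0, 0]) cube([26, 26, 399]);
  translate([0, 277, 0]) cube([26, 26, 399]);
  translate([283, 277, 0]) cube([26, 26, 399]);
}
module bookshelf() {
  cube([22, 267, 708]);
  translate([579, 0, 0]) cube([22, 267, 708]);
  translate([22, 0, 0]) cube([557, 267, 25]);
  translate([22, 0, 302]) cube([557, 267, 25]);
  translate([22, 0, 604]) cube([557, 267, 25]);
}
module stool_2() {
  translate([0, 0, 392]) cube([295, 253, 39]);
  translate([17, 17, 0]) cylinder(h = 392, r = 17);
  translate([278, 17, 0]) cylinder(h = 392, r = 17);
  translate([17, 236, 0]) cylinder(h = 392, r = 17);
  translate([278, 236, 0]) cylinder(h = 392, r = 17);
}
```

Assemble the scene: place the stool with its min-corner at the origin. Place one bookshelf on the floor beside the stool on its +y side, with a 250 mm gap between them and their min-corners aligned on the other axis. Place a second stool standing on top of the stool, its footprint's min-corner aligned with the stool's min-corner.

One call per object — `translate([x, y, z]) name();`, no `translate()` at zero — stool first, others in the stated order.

stool();
translate([0, 553, 0]) bookshelf();
translate([0, 0, 425]) stool_2();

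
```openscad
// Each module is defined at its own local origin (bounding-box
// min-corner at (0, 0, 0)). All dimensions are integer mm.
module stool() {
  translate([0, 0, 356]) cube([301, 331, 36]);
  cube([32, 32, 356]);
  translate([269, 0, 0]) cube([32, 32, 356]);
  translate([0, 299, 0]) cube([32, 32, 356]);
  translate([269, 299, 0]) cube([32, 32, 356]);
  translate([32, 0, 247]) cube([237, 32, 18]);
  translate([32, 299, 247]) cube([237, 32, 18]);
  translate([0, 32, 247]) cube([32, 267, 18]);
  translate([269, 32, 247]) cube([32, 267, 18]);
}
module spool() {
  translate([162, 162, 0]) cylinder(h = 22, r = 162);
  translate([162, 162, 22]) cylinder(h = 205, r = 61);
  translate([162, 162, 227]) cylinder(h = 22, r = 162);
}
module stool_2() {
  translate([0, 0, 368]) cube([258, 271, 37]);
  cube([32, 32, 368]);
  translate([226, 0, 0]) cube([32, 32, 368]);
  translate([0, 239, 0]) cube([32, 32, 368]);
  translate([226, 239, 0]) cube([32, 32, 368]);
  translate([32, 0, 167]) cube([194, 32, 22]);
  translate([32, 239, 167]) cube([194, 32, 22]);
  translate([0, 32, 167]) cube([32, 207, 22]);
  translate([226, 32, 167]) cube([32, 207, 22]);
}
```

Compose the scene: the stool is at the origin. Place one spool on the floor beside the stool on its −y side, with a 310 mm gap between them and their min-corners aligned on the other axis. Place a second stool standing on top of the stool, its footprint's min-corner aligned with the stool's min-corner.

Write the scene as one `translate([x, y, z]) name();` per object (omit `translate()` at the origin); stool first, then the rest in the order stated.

stool();
translate([0, -634, 0]) spool();
translate([0, 0, 392]) stool_2();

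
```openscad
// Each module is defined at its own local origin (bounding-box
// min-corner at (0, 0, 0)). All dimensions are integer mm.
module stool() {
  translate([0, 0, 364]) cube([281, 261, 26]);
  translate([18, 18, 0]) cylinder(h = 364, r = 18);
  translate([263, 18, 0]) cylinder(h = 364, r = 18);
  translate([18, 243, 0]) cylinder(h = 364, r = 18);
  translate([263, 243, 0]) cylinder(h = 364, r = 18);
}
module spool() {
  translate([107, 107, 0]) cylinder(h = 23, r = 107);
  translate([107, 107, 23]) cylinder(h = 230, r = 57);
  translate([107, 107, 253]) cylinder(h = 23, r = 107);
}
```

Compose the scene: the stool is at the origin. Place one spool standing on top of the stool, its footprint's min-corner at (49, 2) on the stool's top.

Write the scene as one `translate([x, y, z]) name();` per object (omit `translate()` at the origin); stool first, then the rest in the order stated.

stool();
translate([49, 2, 390]) spool();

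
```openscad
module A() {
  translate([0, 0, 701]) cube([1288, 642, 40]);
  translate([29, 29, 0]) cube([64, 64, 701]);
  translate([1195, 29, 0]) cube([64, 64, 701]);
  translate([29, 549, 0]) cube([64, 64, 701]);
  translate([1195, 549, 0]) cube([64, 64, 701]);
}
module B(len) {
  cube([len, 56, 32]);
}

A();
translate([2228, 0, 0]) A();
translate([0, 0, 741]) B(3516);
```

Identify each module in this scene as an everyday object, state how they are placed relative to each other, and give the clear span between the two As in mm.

Second table starts at x = 2228; first ends at x = 1288; clear span = 2228 − 1288 = 940 mm.

A is a table. B is a beam. A beam spans the tops of two tables. The clear span between the two tables is 940 mm.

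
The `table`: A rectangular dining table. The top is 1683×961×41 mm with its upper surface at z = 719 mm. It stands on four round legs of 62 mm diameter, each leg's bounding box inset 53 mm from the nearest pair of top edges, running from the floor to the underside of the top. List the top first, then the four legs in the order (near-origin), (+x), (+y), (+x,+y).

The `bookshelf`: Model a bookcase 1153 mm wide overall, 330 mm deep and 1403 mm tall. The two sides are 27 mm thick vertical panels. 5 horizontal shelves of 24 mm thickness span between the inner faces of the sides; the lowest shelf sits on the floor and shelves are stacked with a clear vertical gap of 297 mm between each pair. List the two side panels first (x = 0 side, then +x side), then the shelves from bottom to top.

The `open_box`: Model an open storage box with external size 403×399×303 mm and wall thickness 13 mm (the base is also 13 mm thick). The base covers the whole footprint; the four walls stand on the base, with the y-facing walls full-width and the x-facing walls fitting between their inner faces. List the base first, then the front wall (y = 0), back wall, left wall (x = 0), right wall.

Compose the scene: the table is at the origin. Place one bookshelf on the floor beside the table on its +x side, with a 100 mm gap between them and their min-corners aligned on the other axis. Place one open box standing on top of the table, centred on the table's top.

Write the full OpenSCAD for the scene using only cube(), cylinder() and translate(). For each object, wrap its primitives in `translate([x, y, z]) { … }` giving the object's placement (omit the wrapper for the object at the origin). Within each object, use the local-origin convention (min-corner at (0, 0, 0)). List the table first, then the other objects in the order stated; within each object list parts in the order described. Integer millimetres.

translate([0, 0, 678]) cube([1683, 961, 41]);
translate([84, 84, 0]) cylinder(h = 678, r = 31);
translate([1599, 84, 0]) cylinder(h = 678, r = 31);
translate([84, 877, 0]) cylinder(h = 678, r = 31);
translate([1599, 877, 0]) cylinder(h = 678, r = 31);
translate([1783, 0, 0]) {
  cube([27, 330, 1403]);
  translate([1126, 0, 0]) cube([27, 330, 1403]);
  translate([27, 0, 0]) cube([1099, 330, 24]);
  translate([27, 0, 321]) cube([1099, 330, 24]);
  translate([27, 0, 642]) cube([1099, 330, 24]);
  translate([27, 0, 963]) cube([1099, 330, 24]);
  translate([27, 0, 1284]) cube([1099, 330, 24]);
}
translate([640, 281, 719]) {
  cube([403, 399, 13]);
  translate([0, 0, 13]) cube([403, 13, 290]);
  translate([0, 386, 13]) cube([403, 13, 290]);
  translate([0, 13, 13]) cube([13, 373, 290]);
  translate([390, 13, 13]) cube([13, 373, 290]);
}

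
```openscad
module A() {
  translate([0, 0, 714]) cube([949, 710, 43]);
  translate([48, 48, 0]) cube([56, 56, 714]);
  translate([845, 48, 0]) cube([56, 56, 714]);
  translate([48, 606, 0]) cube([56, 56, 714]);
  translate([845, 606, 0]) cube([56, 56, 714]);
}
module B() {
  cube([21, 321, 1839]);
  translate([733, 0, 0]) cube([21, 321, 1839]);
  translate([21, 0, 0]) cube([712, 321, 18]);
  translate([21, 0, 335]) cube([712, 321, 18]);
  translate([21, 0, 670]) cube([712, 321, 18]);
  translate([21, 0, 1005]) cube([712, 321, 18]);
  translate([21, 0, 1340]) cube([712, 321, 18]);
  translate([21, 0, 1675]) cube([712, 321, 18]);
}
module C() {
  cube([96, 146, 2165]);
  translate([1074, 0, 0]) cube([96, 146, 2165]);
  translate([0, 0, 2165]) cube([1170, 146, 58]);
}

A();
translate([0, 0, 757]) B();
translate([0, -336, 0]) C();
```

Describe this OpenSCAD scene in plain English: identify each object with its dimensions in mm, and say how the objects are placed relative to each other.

A is a rectangular dining table. The top is 949×710×43 mm with its upper surface at z = 757 mm. It stands on four 56×56 mm square legs, each inset 48 mm from the nearest pair of top edges, running from the floor to the underside of the top.

B is a bookshelf 754 mm wide overall, 321 mm deep and 1839 mm tall. The two sides are 21 mm thick vertical panels. 6 horizontal shelves of 18 mm thickness span between the inner faces of the sides; the lowest shelf sits on the floor and shelves are stacked with a clear vertical gap of 317 mm between each pair.

C is a door frame. The clear opening is 978 mm wide and 2165 mm high. Two 96 mm wide jambs, 146 mm deep, stand either side of the opening from the floor to the top of the opening. A 58 mm thick head sits across the top of both jambs, spanning the full outside width of the frame.

The bookshelf is on top of the table. The door frame is on the floor beside the table on its −y side.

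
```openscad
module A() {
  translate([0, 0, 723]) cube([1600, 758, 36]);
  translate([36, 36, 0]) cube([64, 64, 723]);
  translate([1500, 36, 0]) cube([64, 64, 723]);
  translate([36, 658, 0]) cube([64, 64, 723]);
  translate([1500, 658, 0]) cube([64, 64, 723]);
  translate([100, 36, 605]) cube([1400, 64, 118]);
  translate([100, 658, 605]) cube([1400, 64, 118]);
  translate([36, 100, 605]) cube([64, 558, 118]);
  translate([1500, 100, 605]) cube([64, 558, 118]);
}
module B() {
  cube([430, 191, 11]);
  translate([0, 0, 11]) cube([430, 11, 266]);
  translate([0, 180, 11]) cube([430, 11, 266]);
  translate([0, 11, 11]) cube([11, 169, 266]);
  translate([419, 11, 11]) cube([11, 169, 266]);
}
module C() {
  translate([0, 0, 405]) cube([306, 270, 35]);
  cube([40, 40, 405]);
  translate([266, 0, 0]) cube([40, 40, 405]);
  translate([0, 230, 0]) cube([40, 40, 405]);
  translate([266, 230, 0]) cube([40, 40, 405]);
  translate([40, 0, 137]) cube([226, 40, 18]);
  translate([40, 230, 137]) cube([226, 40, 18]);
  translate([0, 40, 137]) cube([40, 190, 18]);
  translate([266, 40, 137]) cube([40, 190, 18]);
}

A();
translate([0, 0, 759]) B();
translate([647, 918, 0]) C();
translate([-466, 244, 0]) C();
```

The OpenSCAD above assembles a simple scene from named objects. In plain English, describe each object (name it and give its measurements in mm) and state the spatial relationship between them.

A is a table with a 1600×758 mm rectangular top, 36 mm thick, top surface at z = 759 mm, supported by four 64×64 mm square legs, each inset 36 mm from the nearest pair of top edges, running from the floor. Four apron rails, 64 mm thick and 118 mm tall, run between adjacent legs with their top edges flush with the underside of the top and their outer faces flush with the legs' outer faces.

B is an open-topped rectangular box: outside dimensions 430×191×277 mm, with a uniform wall and base thickness of 11 mm. The base is a full 430×191 slab on the floor; four walls sit on top of the base. The front and back walls (the −y and +y sides) span the full width; the two side walls fit between them.

C is a simple wooden stool: a rectangular seat 306 mm (x) by 270 mm (y), 35 mm thick, top face at z = 440 mm, on four square legs, each 40×40 mm in cross-section. The legs rest on z = 0, each flush with a corner of the seat. Four stretchers, 40 mm wide and 18 mm tall, connect adjacent legs with their undersides at z = 137 mm, each running between the inner faces of the legs it joins and aligned with the legs' outer faces on the other axis.

The open box is on top of the table. Two stools sit around the table at the +y, −x sides.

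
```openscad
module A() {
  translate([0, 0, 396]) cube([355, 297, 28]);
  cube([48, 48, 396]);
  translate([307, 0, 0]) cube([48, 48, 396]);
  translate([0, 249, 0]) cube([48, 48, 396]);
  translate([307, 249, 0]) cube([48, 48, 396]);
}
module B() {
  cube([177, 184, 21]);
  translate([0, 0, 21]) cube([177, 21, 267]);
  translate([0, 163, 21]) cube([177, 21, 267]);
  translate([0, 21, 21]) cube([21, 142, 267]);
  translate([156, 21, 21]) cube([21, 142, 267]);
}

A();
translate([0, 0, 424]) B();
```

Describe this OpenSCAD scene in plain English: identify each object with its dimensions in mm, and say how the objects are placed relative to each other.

A is a four-legged stool. The seat is a 355×297×28 mm slab whose top surface is at z = 424 mm; four square legs, each 48×48 mm in cross-section, run from the floor (z = 0) to the underside of the seat, each flush with a corner of the seat.

B is an open-topped rectangular box: outside dimensions 177×184×288 mm, with a uniform wall and base thickness of 21 mm. The base is a full 177×184 slab on the floor; four walls sit on top of the base. The front and back walls (the −y and +y sides) span the full width; the two side walls fit between them.

The open box is on top of the stool.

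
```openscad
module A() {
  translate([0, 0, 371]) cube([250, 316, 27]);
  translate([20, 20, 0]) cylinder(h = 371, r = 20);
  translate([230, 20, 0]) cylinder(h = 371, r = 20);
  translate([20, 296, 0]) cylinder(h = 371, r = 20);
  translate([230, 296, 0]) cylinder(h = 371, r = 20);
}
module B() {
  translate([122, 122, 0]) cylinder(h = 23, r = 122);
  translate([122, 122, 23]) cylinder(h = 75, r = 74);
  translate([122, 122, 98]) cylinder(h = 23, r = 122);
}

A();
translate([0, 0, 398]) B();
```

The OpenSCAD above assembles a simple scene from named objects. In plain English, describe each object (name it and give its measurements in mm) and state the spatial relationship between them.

A is a four-legged stool. The seat is 250×316 mm, 27 mm thick, top at z = 398 mm. It stands on four round legs, each 40 mm in diameter, from z = 0 to the seat underside, each leg's axis is inset half a diameter from the nearest pair of seat edges (so the leg's bounding box is flush with the corner).

B is a spool: two coaxial disc flanges of radius 122 mm and thickness 23 mm, joined by a core cylinder of radius 74 mm and height 75 mm. The lower flange rests on z = 0 and the three cylinders share a vertical axis.

The spool is on top of the stool.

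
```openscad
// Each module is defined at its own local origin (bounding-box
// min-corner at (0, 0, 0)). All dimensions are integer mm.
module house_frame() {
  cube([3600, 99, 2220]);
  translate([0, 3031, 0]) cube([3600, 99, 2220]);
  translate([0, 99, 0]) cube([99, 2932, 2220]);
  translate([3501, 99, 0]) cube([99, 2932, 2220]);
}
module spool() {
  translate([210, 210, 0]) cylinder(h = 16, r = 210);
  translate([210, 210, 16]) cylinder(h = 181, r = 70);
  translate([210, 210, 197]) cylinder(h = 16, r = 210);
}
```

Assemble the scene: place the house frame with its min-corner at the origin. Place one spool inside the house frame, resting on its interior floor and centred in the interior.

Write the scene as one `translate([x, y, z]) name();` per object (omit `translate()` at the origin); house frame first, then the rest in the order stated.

house_frame();
translate([1590, 1355, 0]) spool();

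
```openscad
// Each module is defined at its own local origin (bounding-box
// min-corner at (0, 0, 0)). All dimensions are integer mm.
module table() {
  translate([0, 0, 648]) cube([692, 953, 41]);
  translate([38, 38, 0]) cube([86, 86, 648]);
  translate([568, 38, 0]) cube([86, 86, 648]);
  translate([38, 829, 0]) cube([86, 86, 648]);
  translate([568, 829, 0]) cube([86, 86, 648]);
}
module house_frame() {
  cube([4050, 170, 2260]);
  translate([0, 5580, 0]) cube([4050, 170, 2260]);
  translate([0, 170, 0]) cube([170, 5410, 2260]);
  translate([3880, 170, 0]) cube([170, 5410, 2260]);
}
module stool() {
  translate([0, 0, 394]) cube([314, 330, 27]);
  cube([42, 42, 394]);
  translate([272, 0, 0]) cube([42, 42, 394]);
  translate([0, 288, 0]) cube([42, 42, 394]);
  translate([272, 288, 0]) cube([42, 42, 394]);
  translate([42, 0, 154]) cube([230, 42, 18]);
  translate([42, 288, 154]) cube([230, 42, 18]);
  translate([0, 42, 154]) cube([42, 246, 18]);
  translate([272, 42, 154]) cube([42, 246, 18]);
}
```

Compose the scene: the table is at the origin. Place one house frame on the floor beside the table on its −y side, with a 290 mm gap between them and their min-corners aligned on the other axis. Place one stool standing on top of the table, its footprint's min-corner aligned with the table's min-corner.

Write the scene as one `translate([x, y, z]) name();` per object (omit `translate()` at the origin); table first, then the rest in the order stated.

table();
translate([0, -6040, 0]) house_frame();
translate([0, 0, 689]) stool();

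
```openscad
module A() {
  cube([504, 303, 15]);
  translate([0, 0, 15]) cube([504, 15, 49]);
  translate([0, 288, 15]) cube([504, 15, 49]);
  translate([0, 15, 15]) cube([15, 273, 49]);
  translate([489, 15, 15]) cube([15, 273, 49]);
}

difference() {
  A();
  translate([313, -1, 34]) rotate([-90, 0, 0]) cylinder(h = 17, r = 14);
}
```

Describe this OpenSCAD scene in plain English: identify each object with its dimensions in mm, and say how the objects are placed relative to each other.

A is an open-topped rectangular box: outside dimensions 504×303×64 mm, with a uniform wall and base thickness of 15 mm. The base is a full 504×303 slab on the floor; four walls sit on top of the base. The front and back walls (the −y and +y sides) span the full width; the two side walls fit between them.

The open box has a circular hole of radius 14 mm through its front wall, centred at (x = 313, z = 34).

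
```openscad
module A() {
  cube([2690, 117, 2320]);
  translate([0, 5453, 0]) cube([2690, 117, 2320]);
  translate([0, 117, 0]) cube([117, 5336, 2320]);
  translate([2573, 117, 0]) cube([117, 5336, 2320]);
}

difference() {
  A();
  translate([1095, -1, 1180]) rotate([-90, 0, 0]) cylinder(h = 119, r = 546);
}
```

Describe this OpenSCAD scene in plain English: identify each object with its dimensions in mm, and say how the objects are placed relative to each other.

A is a box-shaped house frame (walls only): outside footprint 2690×5570 mm, wall height 2320 mm, wall thickness 117 mm. The two y-facing walls run the full x-width; the two x-facing walls fit between the inner faces of the y-facing walls.

The house frame has a circular hole of radius 546 mm through its front wall, centred at (x = 1095, z = 1180).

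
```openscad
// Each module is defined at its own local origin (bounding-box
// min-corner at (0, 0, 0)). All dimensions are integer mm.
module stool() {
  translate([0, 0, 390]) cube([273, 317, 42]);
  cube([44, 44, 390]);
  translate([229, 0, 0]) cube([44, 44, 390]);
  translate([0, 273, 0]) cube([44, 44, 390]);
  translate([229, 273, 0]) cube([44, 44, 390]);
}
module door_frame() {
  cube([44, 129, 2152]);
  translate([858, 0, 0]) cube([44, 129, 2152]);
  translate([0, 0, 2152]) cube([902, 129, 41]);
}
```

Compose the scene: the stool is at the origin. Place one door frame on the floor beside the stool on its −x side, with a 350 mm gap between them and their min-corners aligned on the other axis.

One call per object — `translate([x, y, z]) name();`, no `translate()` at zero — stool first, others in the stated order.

stool();
translate([-1252, 0, 0]) door_frame();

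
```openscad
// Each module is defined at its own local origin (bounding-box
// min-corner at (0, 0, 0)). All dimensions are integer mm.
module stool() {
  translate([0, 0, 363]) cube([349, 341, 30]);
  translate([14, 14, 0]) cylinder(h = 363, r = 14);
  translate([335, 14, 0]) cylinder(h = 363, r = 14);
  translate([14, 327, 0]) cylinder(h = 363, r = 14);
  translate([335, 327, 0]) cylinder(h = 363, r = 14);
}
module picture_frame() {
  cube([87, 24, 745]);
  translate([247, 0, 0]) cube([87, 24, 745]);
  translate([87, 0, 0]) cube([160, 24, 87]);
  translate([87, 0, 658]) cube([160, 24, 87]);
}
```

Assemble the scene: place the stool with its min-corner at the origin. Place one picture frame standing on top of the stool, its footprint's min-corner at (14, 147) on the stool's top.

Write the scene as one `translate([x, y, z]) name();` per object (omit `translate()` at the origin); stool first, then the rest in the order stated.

stool();
translate([14, 147, 393]) picture_frame();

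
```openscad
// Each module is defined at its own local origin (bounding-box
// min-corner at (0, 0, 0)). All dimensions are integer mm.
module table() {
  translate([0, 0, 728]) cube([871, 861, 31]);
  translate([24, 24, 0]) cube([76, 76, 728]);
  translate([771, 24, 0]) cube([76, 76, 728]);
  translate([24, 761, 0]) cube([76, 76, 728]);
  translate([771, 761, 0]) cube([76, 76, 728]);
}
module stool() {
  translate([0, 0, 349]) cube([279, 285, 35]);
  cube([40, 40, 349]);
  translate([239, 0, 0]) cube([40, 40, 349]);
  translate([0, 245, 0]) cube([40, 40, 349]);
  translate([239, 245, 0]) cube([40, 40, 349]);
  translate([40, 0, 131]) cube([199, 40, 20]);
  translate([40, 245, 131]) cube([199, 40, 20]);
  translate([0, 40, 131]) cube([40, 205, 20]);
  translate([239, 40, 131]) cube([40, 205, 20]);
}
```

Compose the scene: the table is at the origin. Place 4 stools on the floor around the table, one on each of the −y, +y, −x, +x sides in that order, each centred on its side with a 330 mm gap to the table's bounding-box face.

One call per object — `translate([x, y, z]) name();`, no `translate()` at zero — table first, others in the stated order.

table();
translate([296, -615, 0]) stool();
translate([296, 1191, 0]) stool();
translate([-609, 288, 0]) stool();
translate([1201, 288, 0]) stool();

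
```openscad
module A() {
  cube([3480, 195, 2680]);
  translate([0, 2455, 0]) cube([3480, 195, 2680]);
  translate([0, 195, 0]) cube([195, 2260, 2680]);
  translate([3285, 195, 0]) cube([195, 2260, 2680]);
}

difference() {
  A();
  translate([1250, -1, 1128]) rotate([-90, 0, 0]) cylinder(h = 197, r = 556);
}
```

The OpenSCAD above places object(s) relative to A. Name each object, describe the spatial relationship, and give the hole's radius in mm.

A is a house frame. The house frame has a circular hole through its front wall. The hole's radius is 556 mm.

The subtracted cylinder has r = 556 mm.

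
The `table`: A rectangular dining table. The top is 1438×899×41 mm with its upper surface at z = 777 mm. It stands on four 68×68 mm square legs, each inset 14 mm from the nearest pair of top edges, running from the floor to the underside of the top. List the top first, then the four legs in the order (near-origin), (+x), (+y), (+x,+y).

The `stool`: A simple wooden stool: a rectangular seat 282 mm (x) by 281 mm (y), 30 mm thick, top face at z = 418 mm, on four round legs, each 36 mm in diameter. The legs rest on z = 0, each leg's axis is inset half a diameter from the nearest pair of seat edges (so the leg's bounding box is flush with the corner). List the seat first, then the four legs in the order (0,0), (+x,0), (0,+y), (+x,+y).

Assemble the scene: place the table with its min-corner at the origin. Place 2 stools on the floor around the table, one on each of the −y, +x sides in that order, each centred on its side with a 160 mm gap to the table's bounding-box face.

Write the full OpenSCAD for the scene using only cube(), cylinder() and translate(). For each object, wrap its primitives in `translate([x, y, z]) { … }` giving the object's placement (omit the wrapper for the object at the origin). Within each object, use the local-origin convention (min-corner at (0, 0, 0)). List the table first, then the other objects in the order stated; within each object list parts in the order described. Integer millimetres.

translate([0, 0, 736]) cube([1438, 899, 41]);
translate([14, 14, 0]) cube([68, 68, 736]);
translate([1356, 14, 0]) cube([68, 68, 736]);
translate([14, 817, 0]) cube([68, 68, 736]);
translate([1356, 817, 0]) cube([68, 68, 736]);
translate([578, -441, 0]) {
  translate([0, 0, 388]) cube([282, 281, 30]);
  translate([18, 18, 0]) cylinder(h = 388, r = 18);
  translate([264, 18, 0]) cylinder(h = 388, r = 18);
  translate([18, 263, 0]) cylinder(h = 388, r = 18);
  translate([264, 263, 0]) cylinder(h = 388, r = 18);
}
translate([1598, 309, 0]) {
  translate([0, 0, 388]) cube([282, 281, 30]);
  translate([18, 18, 0]) cylinder(h = 388, r = 18);
  translate([264, 18, 0]) cylinder(h = 388, r = 18);
  translate([18, 263, 0]) cylinder(h = 388, r = 18);
  translate([264, 263, 0]) cylinder(h = 388, r = 18);
}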